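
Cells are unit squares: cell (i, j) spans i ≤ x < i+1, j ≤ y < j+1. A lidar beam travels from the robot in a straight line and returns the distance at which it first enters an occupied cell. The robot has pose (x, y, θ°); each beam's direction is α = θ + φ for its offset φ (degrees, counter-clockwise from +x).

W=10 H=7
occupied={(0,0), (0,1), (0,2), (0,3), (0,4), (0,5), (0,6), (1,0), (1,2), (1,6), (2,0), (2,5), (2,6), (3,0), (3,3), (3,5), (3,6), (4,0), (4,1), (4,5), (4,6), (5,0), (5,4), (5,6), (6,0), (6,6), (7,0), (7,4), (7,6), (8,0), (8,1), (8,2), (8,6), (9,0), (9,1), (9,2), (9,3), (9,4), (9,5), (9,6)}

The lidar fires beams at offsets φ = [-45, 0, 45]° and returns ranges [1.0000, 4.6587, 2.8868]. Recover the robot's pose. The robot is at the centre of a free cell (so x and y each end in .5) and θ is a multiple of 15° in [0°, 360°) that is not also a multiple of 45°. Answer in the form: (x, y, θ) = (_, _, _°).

Candidates: 30 free-cell centres × 16 headings = 480 poses. Raycast each; keep the one whose scan matches to 4 dp.
  (5.5, 5.5, 15°): beam 1 = 1.7321 ≠ 1.0000 ✗
  (1.5, 4.5, 285°): beam 2 = 1.5529 ≠ 4.6587 ✗
  (5.5, 3.5, 165°): beam 1 = 0.5774 ≠ 1.0000 ✗
  …
  (6.5, 3.5, 195°): r_1=1.0000, r_2=4.6587, r_3=2.8868 — all match ✓
Only this pose fits every beam.

(x, y, θ) = (6.5, 3.5, 195°)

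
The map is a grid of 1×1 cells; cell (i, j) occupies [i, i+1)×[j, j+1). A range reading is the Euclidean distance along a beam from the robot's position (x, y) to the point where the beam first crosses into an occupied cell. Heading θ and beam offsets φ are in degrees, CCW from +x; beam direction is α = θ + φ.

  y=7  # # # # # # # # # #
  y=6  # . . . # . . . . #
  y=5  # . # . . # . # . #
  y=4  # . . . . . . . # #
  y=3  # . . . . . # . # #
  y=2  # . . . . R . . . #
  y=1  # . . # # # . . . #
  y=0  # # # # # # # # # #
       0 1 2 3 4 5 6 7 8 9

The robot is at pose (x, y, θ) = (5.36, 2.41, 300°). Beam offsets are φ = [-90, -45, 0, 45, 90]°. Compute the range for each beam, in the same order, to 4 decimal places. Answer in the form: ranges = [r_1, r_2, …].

beam 1: φ=-90°, α=210°
  cosα=-0.8660 sinα=-0.5000 | (5,2) | tMaxX 0.4157 tMaxY 0.8200 | tΔX 1.1547 tΔY 2.0000
    t=0.4157 [x] (4,2)
    t=0.8200 [y] (4,1) — stop
  → r_1 = 0.8200
beam 2: φ=-45°, α=255°
  cosα=-0.2588 sinα=-0.9659 | (5,2) | tMaxX 1.3909 tMaxY 0.4245 | tΔX 3.8637 tΔY 1.0353
    t=0.4245 [y] (5,1) — stop
  → r_2 = 0.4245
beam 3: φ=0°, α=300°
  cosα=0.5000 sinα=-0.8660 | (5,2) | tMaxX 1.2800 tMaxY 0.4734 | tΔX 2.0000 tΔY 1.1547
    t=0.4734 [y] (5,1) — stop
  → r_3 = 0.4734
beam 4: φ=45°, α=345°
  cosα=0.9659 sinα=-0.2588 | (5,2) | tMaxX 0.6626 tMaxY 1.5841 | tΔX 1.0353 tΔY 3.8637
    t=0.6626 [x] (6,2)
    t=1.5841 [y] (6,1)
    t=1.6979 [x] (7,1)
    t=2.7331 [x] (8,1)
    t=3.7684 [x] (9,1) — stop
  → r_4 = 3.7684
beam 5: φ=90°, α=30°
  cosα=0.8660 sinα=0.5000 | (5,2) | tMaxX 0.7390 tMaxY 1.1800 | tΔX 1.1547 tΔY 2.0000
    t=0.7390 [x] (6,2)
    t=1.1800 [y] (6,3) — stop
  → r_5 = 1.1800

ranges = [0.8200, 0.4245, 0.4734, 3.7684, 1.1800]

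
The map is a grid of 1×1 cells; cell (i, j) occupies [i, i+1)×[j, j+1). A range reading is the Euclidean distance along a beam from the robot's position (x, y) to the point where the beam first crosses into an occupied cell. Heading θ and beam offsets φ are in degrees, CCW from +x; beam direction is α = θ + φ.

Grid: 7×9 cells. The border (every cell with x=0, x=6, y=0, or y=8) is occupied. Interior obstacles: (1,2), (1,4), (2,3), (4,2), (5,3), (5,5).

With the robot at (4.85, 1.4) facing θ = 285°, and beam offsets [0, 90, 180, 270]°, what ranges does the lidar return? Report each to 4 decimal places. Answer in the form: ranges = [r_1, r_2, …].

beam 1: φ=0°, α=285°
  direction (0.2588, -0.9659); cell (4,1); t to first gridline: x 0.5796, y 0.4141 (then +3.8637 / +1.0353)
    (4,0) via y @ 0.4141  # hit
  → r_1 = 0.4141
beam 2: φ=90°, α=15°
  direction (0.9659, 0.2588); cell (4,1); t to first gridline: x 0.1553, y 2.3182 (then +1.0353 / +3.8637)
    (5,1) via x @ 0.1553
    (6,1) via x @ 1.1906  # hit
  → r_2 = 1.1906
beam 3: φ=180°, α=105°
  direction (-0.2588, 0.9659); cell (4,1); t to first gridline: x 3.2841, y 0.6212 (then +3.8637 / +1.0353)
    (4,2) via y @ 0.6212  # hit
  → r_3 = 0.6212
beam 4: φ=270°, α=195°
  direction (-0.9659, -0.2588); cell (4,1); t to first gridline: x 0.8800, y 1.5455 (then +1.0353 / +3.8637)
    (3,1) via x @ 0.8800
    (3,0) via y @ 1.5455  # hit
  → r_4 = 1.5455

ranges = [0.4141, 1.1906, 0.6212, 1.5455]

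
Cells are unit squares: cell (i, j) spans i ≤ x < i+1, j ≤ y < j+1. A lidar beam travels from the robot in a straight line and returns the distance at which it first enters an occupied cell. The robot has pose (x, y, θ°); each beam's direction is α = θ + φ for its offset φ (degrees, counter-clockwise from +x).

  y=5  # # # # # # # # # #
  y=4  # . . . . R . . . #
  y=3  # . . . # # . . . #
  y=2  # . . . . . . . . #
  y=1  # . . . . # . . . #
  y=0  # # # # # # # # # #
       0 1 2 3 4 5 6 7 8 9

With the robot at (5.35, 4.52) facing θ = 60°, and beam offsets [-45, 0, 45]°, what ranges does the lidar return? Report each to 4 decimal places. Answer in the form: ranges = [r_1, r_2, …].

beam 1: φ=-45°, α=15°
  d=(0.9659,0.2588)  start (5,4)  tX=0.6729 tY=1.8546  stride 1/|dx|=1.0353 1/|dy|=3.8637
    cross x-line → (6,4), t=0.6729
    cross x-line → (7,4), t=1.7082
    cross y-line → (7,5), t=1.8546 (wall)
  → r_1 = 1.8546
beam 2: φ=0°, α=60°
  d=(0.5000,0.8660)  start (5,4)  tX=1.3000 tY=0.5543  stride 1/|dx|=2.0000 1/|dy|=1.1547
    cross y-line → (5,5), t=0.5543 (wall)
  → r_2 = 0.5543
beam 3: φ=45°, α=105°
  d=(-0.2588,0.9659)  start (5,4)  tX=1.3523 tY=0.4969  stride 1/|dx|=3.8637 1/|dy|=1.0353
    cross y-line → (5,5), t=0.4969 (wall)
  → r_3 = 0.4969

ranges = [1.8546, 0.5543, 0.4969]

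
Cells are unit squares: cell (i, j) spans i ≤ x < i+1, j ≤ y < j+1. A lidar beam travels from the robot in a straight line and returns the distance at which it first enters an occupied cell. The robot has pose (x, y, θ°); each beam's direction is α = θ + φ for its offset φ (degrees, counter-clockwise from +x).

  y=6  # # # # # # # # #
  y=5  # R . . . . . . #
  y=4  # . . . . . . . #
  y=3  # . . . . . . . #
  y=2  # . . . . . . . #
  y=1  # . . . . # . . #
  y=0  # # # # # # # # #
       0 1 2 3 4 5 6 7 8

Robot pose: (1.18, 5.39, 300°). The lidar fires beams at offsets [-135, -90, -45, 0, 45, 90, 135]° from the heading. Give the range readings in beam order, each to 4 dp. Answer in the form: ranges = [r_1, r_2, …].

ranges = [0.1863, 0.2078, 0.6955, 5.0691, 7.0606, 1.2200, 0.6315]

beam 1: φ=-135°, α=165°
  cosα=-0.9659 sinα=0.2588 | (1,5) | tMaxX 0.1863 tMaxY 2.3569 | tΔX 1.0353 tΔY 3.8637
    t=0.1863 [x] (0,5) — stop
  → r_1 = 0.1863
beam 2: φ=-90°, α=210°
  cosα=-0.8660 sinα=-0.5000 | (1,5) | tMaxX 0.2078 tMaxY 0.7800 | tΔX 1.1547 tΔY 2.0000
    t=0.2078 [x] (0,5) — stop
  → r_2 = 0.2078
beam 3: φ=-45°, α=255°
  cosα=-0.2588 sinα=-0.9659 | (1,5) | tMaxX 0.6955 tMaxY 0.4038 | tΔX 3.8637 tΔY 1.0353
    t=0.4038 [y] (1,4)
    t=0.6955 [x] (0,4) — stop
  → r_3 = 0.6955
beam 4: φ=0°, α=300°
  cosα=0.5000 sinα=-0.8660 | (1,5) | tMaxX 1.6400 tMaxY 0.4503 | tΔX 2.0000 tΔY 1.1547
    t=0.4503 [y] (1,4)
    t=1.6050 [y] (1,3)
    t=1.6400 [x] (2,3)
    t=2.7597 [y] (2,2)
    t=3.6400 [x] (3,2)
    t=3.9144 [y] (3,1)
    t=5.0691 [y] (3,0) — stop
  → r_4 = 5.0691
beam 5: φ=45°, α=345°
  cosα=0.9659 sinα=-0.2588 | (1,5) | tMaxX 0.8489 tMaxY 1.5068 | tΔX 1.0353 tΔY 3.8637
    t=0.8489 [x] (2,5)
    t=1.5068 [y] (2,4)
    t=1.8842 [x] (3,4)
    t=2.9195 [x] (4,4)
    t=3.9548 [x] (5,4)
    t=4.9900 [x] (6,4)
    t=5.3705 [y] (6,3)
    t=6.0253 [x] (7,3)
    t=7.0606 [x] (8,3) — stop
  → r_5 = 7.0606
beam 6: φ=90°, α=30°
  cosα=0.8660 sinα=0.5000 | (1,5) | tMaxX 0.9469 tMaxY 1.2200 | tΔX 1.1547 tΔY 2.0000
    t=0.9469 [x] (2,5)
    t=1.2200 [y] (2,6) — stop
  → r_6 = 1.2200
beam 7: φ=135°, α=75°
  cosα=0.2588 sinα=0.9659 | (1,5) | tMaxX 3.1682 tMaxY 0.6315 | tΔX 3.8637 tΔY 1.0353
    t=0.6315 [y] (1,6) — stop
  → r_7 = 0.6315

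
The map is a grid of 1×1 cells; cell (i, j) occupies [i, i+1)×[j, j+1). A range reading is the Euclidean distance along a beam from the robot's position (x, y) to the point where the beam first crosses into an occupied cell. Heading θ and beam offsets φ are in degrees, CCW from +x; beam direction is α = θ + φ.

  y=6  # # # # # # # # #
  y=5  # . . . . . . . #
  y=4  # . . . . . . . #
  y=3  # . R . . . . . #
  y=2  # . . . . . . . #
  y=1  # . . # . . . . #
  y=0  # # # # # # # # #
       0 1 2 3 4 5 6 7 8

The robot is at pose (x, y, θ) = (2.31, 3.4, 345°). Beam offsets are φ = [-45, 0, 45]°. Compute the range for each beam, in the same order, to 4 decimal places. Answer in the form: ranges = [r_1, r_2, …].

beam 1: φ=-45°, α=300°
  dir = (cos 300°, sin 300°) = (0.5000, -0.8660); from cell (2,3)
  next x-line at t=1.3800, next y-line at t=0.4619; Δt_x=2.0000, Δt_y=1.1547
    y: enter (2,2) at t=0.4619
    x: enter (3,2) at t=1.3800
    y: enter (3,1) at t=1.6166 ← occupied
  → r_1 = 1.6166
beam 2: φ=0°, α=345°
  dir = (cos 345°, sin 345°) = (0.9659, -0.2588); from cell (2,3)
  next x-line at t=0.7143, next y-line at t=1.5455; Δt_x=1.0353, Δt_y=3.8637
    x: enter (3,3) at t=0.7143
    y: enter (3,2) at t=1.5455
    x: enter (4,2) at t=1.7496
    x: enter (5,2) at t=2.7849
    x: enter (6,2) at t=3.8202
    x: enter (7,2) at t=4.8554
    y: enter (7,1) at t=5.4092
    x: enter (8,1) at t=5.8907 ← occupied
  → r_2 = 5.8907
beam 3: φ=45°, α=30°
  dir = (cos 30°, sin 30°) = (0.8660, 0.5000); from cell (2,3)
  next x-line at t=0.7967, next y-line at t=1.2000; Δt_x=1.1547, Δt_y=2.0000
    x: enter (3,3) at t=0.7967
    y: enter (3,4) at t=1.2000
    x: enter (4,4) at t=1.9514
    x: enter (5,4) at t=3.1061
    y: enter (5,5) at t=3.2000
    x: enter (6,5) at t=4.2608
    y: enter (6,6) at t=5.2000 ← occupied
  → r_3 = 5.2000

ranges = [1.6166, 5.8907, 5.2000]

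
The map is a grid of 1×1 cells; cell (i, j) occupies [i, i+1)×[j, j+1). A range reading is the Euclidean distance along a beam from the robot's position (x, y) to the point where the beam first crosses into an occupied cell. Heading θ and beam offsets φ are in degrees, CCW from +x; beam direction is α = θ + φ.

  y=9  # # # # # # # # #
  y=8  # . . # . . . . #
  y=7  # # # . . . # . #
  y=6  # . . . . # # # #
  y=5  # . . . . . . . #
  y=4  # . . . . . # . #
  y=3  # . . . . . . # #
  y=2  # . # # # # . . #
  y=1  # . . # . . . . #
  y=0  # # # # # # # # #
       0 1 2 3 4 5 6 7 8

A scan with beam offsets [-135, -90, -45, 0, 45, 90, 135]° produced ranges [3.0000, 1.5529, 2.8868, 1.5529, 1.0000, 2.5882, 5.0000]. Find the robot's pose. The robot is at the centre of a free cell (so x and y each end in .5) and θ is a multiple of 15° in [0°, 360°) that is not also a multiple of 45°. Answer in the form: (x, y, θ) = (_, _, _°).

Candidates: 42 free-cell centres × 16 headings = 672 poses. Raycast each; keep the one whose scan matches to 4 dp.
  (1.5, 6.5, 345°): beam 1 = 0.5774 ≠ 3.0000 ✗
  (1.5, 3.5, 345°): beam 1 = 0.5774 ≠ 3.0000 ✗
  (3.5, 7.5, 30°): beam 1 = 4.6587 ≠ 3.0000 ✗
  (4.5, 7.5, 165°): beam 3 = 1.0000 ≠ 2.8868 ✗
  …
  (3.5, 6.5, 105°): r_1=3.0000, r_2=1.5529, r_3=2.8868, r_4=1.5529, r_5=1.0000, r_6=2.5882, r_7=5.0000 — all match ✓
Unique over the lattice → pose = (3.5, 6.5, 105°).

(x, y, θ) = (3.5, 6.5, 105°)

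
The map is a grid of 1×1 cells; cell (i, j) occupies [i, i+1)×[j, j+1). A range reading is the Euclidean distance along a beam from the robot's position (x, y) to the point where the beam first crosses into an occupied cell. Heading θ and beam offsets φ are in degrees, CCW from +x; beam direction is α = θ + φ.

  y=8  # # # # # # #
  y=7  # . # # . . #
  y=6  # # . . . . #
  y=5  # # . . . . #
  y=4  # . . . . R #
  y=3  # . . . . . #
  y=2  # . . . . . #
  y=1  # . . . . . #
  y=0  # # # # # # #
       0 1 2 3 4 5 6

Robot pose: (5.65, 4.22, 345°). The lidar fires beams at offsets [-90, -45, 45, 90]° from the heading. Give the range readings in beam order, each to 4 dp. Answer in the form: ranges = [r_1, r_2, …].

beam 1: φ=-90°, α=255°
  cosα=-0.2588 sinα=-0.9659 | (5,4) | tMaxX 2.5114 tMaxY 0.2278 | tΔX 3.8637 tΔY 1.0353
    t=0.2278 [y] (5,3)
    t=1.2630 [y] (5,2)
    t=2.2983 [y] (5,1)
    t=2.5114 [x] (4,1)
    t=3.3336 [y] (4,0) — stop
  → r_1 = 3.3336
beam 2: φ=-45°, α=300°
  cosα=0.5000 sinα=-0.8660 | (5,4) | tMaxX 0.7000 tMaxY 0.2540 | tΔX 2.0000 tΔY 1.1547
    t=0.2540 [y] (5,3)
    t=0.7000 [x] (6,3) — stop
  → r_2 = 0.7000
beam 3: φ=45°, α=30°
  cosα=0.8660 sinα=0.5000 | (5,4) | tMaxX 0.4041 tMaxY 1.5600 | tΔX 1.1547 tΔY 2.0000
    t=0.4041 [x] (6,4) — stop
  → r_3 = 0.4041
beam 4: φ=90°, α=75°
  cosα=0.2588 sinα=0.9659 | (5,4) | tMaxX 1.3523 tMaxY 0.8075 | tΔX 3.8637 tΔY 1.0353
    t=0.8075 [y] (5,5)
    t=1.3523 [x] (6,5) — stop
  → r_4 = 1.3523

ranges = [3.3336, 0.7000, 0.4041, 1.3523]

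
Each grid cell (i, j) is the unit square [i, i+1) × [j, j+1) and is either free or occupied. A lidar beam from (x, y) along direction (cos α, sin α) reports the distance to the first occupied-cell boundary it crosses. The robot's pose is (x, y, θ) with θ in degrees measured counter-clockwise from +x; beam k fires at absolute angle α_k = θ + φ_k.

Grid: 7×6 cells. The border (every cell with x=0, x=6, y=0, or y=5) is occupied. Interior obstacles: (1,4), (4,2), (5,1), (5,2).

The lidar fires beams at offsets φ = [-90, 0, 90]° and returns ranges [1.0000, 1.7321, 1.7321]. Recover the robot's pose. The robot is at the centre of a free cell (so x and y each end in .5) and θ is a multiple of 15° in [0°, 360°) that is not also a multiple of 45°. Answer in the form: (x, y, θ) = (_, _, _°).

The pose lattice has 16·16 = 256 candidates. Test each by forward raycasting.
  (3.5, 3.5, 105°): beam 1 = 2.5882 ≠ 1.0000 ✗
  (1.5, 3.5, 285°): beam 1 = 0.5176 ≠ 1.0000 ✗
  (2.5, 4.5, 165°): beam 1 = 0.5176 ≠ 1.0000 ✗
  (3.5, 3.5, 30°): beam 2 = 2.8868 ≠ 1.7321 ✗
  …
  (3.5, 3.5, 60°): r_1=1.0000, r_2=1.7321, r_3=1.7321 — all match ✓
Unique over the lattice → pose = (3.5, 3.5, 60°).

(x, y, θ) = (3.5, 3.5, 60°)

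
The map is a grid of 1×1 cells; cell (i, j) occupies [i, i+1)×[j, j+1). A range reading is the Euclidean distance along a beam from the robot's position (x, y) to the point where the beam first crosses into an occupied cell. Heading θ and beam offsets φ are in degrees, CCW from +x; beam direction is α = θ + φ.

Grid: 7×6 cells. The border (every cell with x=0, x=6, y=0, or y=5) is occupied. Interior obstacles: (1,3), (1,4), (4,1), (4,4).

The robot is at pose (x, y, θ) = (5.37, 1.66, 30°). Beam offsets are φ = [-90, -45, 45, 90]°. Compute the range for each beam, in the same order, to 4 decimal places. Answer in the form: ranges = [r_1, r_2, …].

beam 1: φ=-90°, α=300°
  cosα=0.5000 sinα=-0.8660 | (5,1) | tMaxX 1.2600 tMaxY 0.7621 | tΔX 2.0000 tΔY 1.1547
    t=0.7621 [y] (5,0) — stop
  → r_1 = 0.7621
beam 2: φ=-45°, α=345°
  cosα=0.9659 sinα=-0.2588 | (5,1) | tMaxX 0.6522 tMaxY 2.5500 | tΔX 1.0353 tΔY 3.8637
    t=0.6522 [x] (6,1) — stop
  → r_2 = 0.6522
beam 3: φ=45°, α=75°
  cosα=0.2588 sinα=0.9659 | (5,1) | tMaxX 2.4341 tMaxY 0.3520 | tΔX 3.8637 tΔY 1.0353
    t=0.3520 [y] (5,2)
    t=1.3873 [y] (5,3)
    t=2.4225 [y] (5,4)
    t=2.4341 [x] (6,4) — stop
  → r_3 = 2.4341
beam 4: φ=90°, α=120°
  cosα=-0.5000 sinα=0.8660 | (5,1) | tMaxX 0.7400 tMaxY 0.3926 | tΔX 2.0000 tΔY 1.1547
    t=0.3926 [y] (5,2)
    t=0.7400 [x] (4,2)
    t=1.5473 [y] (4,3)
    t=2.7020 [y] (4,4) — stop
  → r_4 = 2.7020

ranges = [0.7621, 0.6522, 2.4341, 2.7020]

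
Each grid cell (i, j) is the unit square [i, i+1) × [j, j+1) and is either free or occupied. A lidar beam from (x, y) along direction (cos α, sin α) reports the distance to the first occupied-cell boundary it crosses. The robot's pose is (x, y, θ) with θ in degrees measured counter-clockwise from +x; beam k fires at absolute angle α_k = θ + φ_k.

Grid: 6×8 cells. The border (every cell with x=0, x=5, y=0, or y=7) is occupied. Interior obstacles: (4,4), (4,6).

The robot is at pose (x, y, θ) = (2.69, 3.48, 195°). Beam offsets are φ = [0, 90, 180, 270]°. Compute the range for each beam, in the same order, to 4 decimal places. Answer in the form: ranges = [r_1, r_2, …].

ranges = [1.7496, 2.5675, 2.0091, 3.6442]

beam 1: φ=0°, α=195°
  dir = (cos 195°, sin 195°) = (-0.9659, -0.2588); from cell (2,3)
  next x-line at t=0.7143, next y-line at t=1.8546; Δt_x=1.0353, Δt_y=3.8637
    x: enter (1,3) at t=0.7143
    x: enter (0,3) at t=1.7496 ← occupied
  → r_1 = 1.7496
beam 2: φ=90°, α=285°
  dir = (cos 285°, sin 285°) = (0.2588, -0.9659); from cell (2,3)
  next x-line at t=1.1977, next y-line at t=0.4969; Δt_x=3.8637, Δt_y=1.0353
    y: enter (2,2) at t=0.4969
    x: enter (3,2) at t=1.1977
    y: enter (3,1) at t=1.5322
    y: enter (3,0) at t=2.5675 ← occupied
  → r_2 = 2.5675
beam 3: φ=180°, α=15°
  dir = (cos 15°, sin 15°) = (0.9659, 0.2588); from cell (2,3)
  next x-line at t=0.3209, next y-line at t=2.0091; Δt_x=1.0353, Δt_y=3.8637
    x: enter (3,3) at t=0.3209
    x: enter (4,3) at t=1.3562
    y: enter (4,4) at t=2.0091 ← occupied
  → r_3 = 2.0091
beam 4: φ=270°, α=105°
  dir = (cos 105°, sin 105°) = (-0.2588, 0.9659); from cell (2,3)
  next x-line at t=2.6660, next y-line at t=0.5383; Δt_x=3.8637, Δt_y=1.0353
    y: enter (2,4) at t=0.5383
    y: enter (2,5) at t=1.5736
    y: enter (2,6) at t=2.6089
    x: enter (1,6) at t=2.6660
    y: enter (1,7) at t=3.6442 ← occupied
  → r_4 = 3.6442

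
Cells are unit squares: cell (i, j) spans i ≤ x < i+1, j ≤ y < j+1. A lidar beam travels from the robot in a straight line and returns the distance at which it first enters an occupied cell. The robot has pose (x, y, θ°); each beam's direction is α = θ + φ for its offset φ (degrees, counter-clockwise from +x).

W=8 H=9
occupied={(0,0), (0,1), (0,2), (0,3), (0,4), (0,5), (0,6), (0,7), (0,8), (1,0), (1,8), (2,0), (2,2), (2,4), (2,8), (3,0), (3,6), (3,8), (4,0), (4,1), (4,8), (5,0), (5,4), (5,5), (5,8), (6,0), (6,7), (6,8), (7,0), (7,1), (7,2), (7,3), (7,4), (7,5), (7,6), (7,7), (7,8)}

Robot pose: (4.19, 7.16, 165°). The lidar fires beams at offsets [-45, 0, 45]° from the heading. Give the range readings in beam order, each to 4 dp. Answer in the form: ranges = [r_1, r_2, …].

beam 1: φ=-45°, α=120°
  cosα=-0.5000 sinα=0.8660 | (4,7) | tMaxX 0.3800 tMaxY 0.9699 | tΔX 2.0000 tΔY 1.1547
    t=0.3800 [x] (3,7)
    t=0.9699 [y] (3,8) — stop
  → r_1 = 0.9699
beam 2: φ=0°, α=165°
  cosα=-0.9659 sinα=0.2588 | (4,7) | tMaxX 0.1967 tMaxY 3.2455 | tΔX 1.0353 tΔY 3.8637
    t=0.1967 [x] (3,7)
    t=1.2320 [x] (2,7)
    t=2.2673 [x] (1,7)
    t=3.2455 [y] (1,8) — stop
  → r_2 = 3.2455
beam 3: φ=45°, α=210°
  cosα=-0.8660 sinα=-0.5000 | (4,7) | tMaxX 0.2194 tMaxY 0.3200 | tΔX 1.1547 tΔY 2.0000
    t=0.2194 [x] (3,7)
    t=0.3200 [y] (3,6) — stop
  → r_3 = 0.3200

ranges = [0.9699, 3.2455, 0.3200]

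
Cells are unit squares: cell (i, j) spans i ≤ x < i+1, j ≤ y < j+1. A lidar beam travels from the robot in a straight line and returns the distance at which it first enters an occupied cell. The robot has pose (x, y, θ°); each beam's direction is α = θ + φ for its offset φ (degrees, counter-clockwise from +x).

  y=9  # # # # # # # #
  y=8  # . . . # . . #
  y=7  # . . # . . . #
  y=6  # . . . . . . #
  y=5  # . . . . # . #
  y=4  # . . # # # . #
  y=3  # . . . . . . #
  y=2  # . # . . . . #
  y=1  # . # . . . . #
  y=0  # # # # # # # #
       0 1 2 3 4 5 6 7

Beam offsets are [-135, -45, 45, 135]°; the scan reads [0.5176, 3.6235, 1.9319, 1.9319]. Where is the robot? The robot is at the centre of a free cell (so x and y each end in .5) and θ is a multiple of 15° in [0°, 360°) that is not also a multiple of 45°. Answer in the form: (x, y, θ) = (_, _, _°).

(x, y, θ) = (1.5, 6.5, 330°)

Enumerate (i+0.5, j+0.5, θ) over the 40 free cells and 16 admissible headings. For each, cast all 4 beams and compare to the given ranges.
  (5.5, 1.5, 345°): beam 1 = 1.0000 ≠ 0.5176 ✗
  (6.5, 2.5, 255°): beam 1 = 1.7321 ≠ 0.5176 ✗
  (6.5, 7.5, 195°): beam 1 = 1.0000 ≠ 0.5176 ✗
  (1.5, 4.5, 165°): beam 1 = 6.3509 ≠ 0.5176 ✗
  …
  (1.5, 6.5, 330°): r_1=0.5176, r_2=3.6235, r_3=1.9319, r_4=1.9319 — all match ✓
No second candidate reproduces the full scan.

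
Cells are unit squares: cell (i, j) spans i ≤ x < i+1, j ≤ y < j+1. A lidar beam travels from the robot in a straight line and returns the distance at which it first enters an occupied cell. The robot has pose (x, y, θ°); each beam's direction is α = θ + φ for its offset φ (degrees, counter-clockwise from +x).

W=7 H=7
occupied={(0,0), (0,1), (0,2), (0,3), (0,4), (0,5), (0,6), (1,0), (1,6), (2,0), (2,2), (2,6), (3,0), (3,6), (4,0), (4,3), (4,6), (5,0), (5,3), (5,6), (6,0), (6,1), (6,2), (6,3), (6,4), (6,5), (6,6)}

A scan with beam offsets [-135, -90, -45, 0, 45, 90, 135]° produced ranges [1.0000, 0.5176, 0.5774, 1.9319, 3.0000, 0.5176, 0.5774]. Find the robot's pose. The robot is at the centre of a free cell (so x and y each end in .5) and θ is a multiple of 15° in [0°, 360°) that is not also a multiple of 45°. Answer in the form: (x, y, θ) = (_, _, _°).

The pose lattice has 22·16 = 352 candidates. Test each by forward raycasting.
  (5.5, 4.5, 75°): beam 1 = 0.5774 ≠ 1.0000 ✗
  (4.5, 1.5, 75°): beam 1 = 0.5774 ≠ 1.0000 ✗
  (3.5, 4.5, 300°): beam 1 = 2.5882 ≠ 1.0000 ✗
  (3.5, 3.5, 285°): beam 1 = 2.8868 ≠ 1.0000 ✗
  …
  (2.5, 1.5, 345°): r_1=1.0000, r_2=0.5176, r_3=0.5774, r_4=1.9319, r_5=3.0000, r_6=0.5176, r_7=0.5774 — all match ✓
No second candidate reproduces the full scan.

(x, y, θ) = (2.5, 1.5, 345°)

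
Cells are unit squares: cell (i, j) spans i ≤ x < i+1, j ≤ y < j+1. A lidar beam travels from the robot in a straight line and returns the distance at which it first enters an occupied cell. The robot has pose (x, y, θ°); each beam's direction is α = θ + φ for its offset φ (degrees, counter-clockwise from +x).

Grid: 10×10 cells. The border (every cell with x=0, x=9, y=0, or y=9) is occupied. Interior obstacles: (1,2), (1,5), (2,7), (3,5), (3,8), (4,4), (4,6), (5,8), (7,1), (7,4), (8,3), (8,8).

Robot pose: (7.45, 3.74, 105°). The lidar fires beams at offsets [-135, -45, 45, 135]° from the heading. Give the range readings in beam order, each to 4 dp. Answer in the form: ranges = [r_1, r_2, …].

ranges = [0.6351, 0.3002, 3.9837, 3.1639]

beam 1: φ=-135°, α=330°
  d=(0.8660,-0.5000)  start (7,3)  tX=0.6351 tY=1.4800  stride 1/|dx|=1.1547 1/|dy|=2.0000
    cross x-line → (8,3), t=0.6351 (wall)
  → r_1 = 0.6351
beam 2: φ=-45°, α=60°
  d=(0.5000,0.8660)  start (7,3)  tX=1.1000 tY=0.3002  stride 1/|dx|=2.0000 1/|dy|=1.1547
    cross y-line → (7,4), t=0.3002 (wall)
  → r_2 = 0.3002
beam 3: φ=45°, α=150°
  d=(-0.8660,0.5000)  start (7,3)  tX=0.5196 tY=0.5200  stride 1/|dx|=1.1547 1/|dy|=2.0000
    cross x-line → (6,3), t=0.5196
    cross y-line → (6,4), t=0.5200
    cross x-line → (5,4), t=1.6743
    cross y-line → (5,5), t=2.5200
    cross x-line → (4,5), t=2.8290
    cross x-line → (3,5), t=3.9837 (wall)
  → r_3 = 3.9837
beam 4: φ=135°, α=240°
  d=(-0.5000,-0.8660)  start (7,3)  tX=0.9000 tY=0.8545  stride 1/|dx|=2.0000 1/|dy|=1.1547
    cross y-line → (7,2), t=0.8545
    cross x-line → (6,2), t=0.9000
    cross y-line → (6,1), t=2.0092
    cross x-line → (5,1), t=2.9000
    cross y-line → (5,0), t=3.1639 (wall)
  → r_4 = 3.1639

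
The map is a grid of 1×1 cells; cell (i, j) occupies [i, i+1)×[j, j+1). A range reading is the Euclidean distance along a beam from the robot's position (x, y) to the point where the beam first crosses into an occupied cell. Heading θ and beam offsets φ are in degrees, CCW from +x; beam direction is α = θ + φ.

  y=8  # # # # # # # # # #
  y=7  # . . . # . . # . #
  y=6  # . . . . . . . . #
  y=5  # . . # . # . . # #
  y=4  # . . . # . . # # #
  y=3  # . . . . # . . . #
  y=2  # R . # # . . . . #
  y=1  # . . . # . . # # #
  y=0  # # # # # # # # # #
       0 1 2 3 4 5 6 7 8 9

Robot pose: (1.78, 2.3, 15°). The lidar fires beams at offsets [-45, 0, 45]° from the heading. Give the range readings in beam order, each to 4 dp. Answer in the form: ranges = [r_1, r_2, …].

ranges = [2.5634, 1.2630, 3.1177]

beam 1: φ=-45°, α=330°
  direction (0.8660, -0.5000); cell (1,2); t to first gridline: x 0.2540, y 0.6000 (then +1.1547 / +2.0000)
    (2,2) via x @ 0.2540
    (2,1) via y @ 0.6000
    (3,1) via x @ 1.4087
    (4,1) via x @ 2.5634  # hit
  → r_1 = 2.5634
beam 2: φ=0°, α=15°
  direction (0.9659, 0.2588); cell (1,2); t to first gridline: x 0.2278, y 2.7046 (then +1.0353 / +3.8637)
    (2,2) via x @ 0.2278
    (3,2) via x @ 1.2630  # hit
  → r_2 = 1.2630
beam 3: φ=45°, α=60°
  direction (0.5000, 0.8660); cell (1,2); t to first gridline: x 0.4400, y 0.8083 (then +2.0000 / +1.1547)
    (2,2) via x @ 0.4400
    (2,3) via y @ 0.8083
    (2,4) via y @ 1.9630
    (3,4) via x @ 2.4400
    (3,5) via y @ 3.1177  # hit
  → r_3 = 3.1177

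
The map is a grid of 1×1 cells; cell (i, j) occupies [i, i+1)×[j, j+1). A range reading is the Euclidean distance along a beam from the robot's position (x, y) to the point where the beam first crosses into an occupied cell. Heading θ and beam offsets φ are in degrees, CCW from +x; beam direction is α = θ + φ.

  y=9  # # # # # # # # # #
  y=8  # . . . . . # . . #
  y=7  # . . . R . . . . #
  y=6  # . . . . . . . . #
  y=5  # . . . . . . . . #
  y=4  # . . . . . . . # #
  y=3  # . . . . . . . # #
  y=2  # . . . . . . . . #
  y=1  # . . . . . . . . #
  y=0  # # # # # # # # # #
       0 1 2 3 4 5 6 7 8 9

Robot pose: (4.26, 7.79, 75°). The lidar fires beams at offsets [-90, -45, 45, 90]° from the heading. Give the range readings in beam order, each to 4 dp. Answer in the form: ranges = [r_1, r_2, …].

ranges = [4.9072, 2.0092, 1.3972, 3.3750]

beam 1: φ=-90°, α=345°
  d=(0.9659,-0.2588)  start (4,7)  tX=0.7661 tY=3.0523  stride 1/|dx|=1.0353 1/|dy|=3.8637
    cross x-line → (5,7), t=0.7661
    cross x-line → (6,7), t=1.8014
    cross x-line → (7,7), t=2.8367
    cross y-line → (7,6), t=3.0523
    cross x-line → (8,6), t=3.8719
    cross x-line → (9,6), t=4.9072 (wall)
  → r_1 = 4.9072
beam 2: φ=-45°, α=30°
  d=(0.8660,0.5000)  start (4,7)  tX=0.8545 tY=0.4200  stride 1/|dx|=1.1547 1/|dy|=2.0000
    cross y-line → (4,8), t=0.4200
    cross x-line → (5,8), t=0.8545
    cross x-line → (6,8), t=2.0092 (wall)
  → r_2 = 2.0092
beam 3: φ=45°, α=120°
  d=(-0.5000,0.8660)  start (4,7)  tX=0.5200 tY=0.2425  stride 1/|dx|=2.0000 1/|dy|=1.1547
    cross y-line → (4,8), t=0.2425
    cross x-line → (3,8), t=0.5200
    cross y-line → (3,9), t=1.3972 (wall)
  → r_3 = 1.3972
beam 4: φ=90°, α=165°
  d=(-0.9659,0.2588)  start (4,7)  tX=0.2692 tY=0.8114  stride 1/|dx|=1.0353 1/|dy|=3.8637
    cross x-line → (3,7), t=0.2692
    cross y-line → (3,8), t=0.8114
    cross x-line → (2,8), t=1.3044
    cross x-line → (1,8), t=2.3397
    cross x-line → (0,8), t=3.3750 (wall)
  → r_4 = 3.3750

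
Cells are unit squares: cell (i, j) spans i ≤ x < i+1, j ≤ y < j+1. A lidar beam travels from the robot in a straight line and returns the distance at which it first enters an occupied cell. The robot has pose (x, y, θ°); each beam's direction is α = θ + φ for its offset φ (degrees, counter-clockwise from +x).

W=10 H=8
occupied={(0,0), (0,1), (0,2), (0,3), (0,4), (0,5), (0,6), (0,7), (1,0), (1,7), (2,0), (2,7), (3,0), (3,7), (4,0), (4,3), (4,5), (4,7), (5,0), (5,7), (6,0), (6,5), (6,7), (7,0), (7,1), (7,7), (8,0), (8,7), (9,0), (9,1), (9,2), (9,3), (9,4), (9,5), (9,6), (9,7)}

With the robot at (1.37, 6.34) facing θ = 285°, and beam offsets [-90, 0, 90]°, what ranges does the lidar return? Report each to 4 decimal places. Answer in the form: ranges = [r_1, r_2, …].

beam 1: φ=-90°, α=195°
  cosα=-0.9659 sinα=-0.2588 | (1,6) | tMaxX 0.3831 tMaxY 1.3137 | tΔX 1.0353 tΔY 3.8637
    t=0.3831 [x] (0,6) — stop
  → r_1 = 0.3831
beam 2: φ=0°, α=285°
  cosα=0.2588 sinα=-0.9659 | (1,6) | tMaxX 2.4341 tMaxY 0.3520 | tΔX 3.8637 tΔY 1.0353
    t=0.3520 [y] (1,5)
    t=1.3873 [y] (1,4)
    t=2.4225 [y] (1,3)
    t=2.4341 [x] (2,3)
    t=3.4578 [y] (2,2)
    t=4.4931 [y] (2,1)
    t=5.5284 [y] (2,0) — stop
  → r_2 = 5.5284
beam 3: φ=90°, α=15°
  cosα=0.9659 sinα=0.2588 | (1,6) | tMaxX 0.6522 tMaxY 2.5500 | tΔX 1.0353 tΔY 3.8637
    t=0.6522 [x] (2,6)
    t=1.6875 [x] (3,6)
    t=2.5500 [y] (3,7) — stop
  → r_3 = 2.5500

ranges = [0.3831, 5.5284, 2.5500]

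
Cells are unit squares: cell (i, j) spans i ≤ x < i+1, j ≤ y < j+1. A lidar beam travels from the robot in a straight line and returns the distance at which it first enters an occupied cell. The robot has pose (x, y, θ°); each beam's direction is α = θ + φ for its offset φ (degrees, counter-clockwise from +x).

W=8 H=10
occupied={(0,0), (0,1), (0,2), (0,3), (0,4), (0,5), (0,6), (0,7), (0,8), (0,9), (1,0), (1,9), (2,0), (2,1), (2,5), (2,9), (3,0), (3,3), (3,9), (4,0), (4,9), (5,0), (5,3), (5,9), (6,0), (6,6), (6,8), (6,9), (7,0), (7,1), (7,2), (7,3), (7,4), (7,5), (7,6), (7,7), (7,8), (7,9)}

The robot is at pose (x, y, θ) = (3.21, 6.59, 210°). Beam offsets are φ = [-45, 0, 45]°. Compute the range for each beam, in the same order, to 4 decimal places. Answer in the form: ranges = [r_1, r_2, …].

beam 1: φ=-45°, α=165°
  d=(-0.9659,0.2588)  start (3,6)  tX=0.2174 tY=1.5841  stride 1/|dx|=1.0353 1/|dy|=3.8637
    cross x-line → (2,6), t=0.2174
    cross x-line → (1,6), t=1.2527
    cross y-line → (1,7), t=1.5841
    cross x-line → (0,7), t=2.2880 (wall)
  → r_1 = 2.2880
beam 2: φ=0°, α=210°
  d=(-0.8660,-0.5000)  start (3,6)  tX=0.2425 tY=1.1800  stride 1/|dx|=1.1547 1/|dy|=2.0000
    cross x-line → (2,6), t=0.2425
    cross y-line → (2,5), t=1.1800 (wall)
  → r_2 = 1.1800
beam 3: φ=45°, α=255°
  d=(-0.2588,-0.9659)  start (3,6)  tX=0.8114 tY=0.6108  stride 1/|dx|=3.8637 1/|dy|=1.0353
    cross y-line → (3,5), t=0.6108
    cross x-line → (2,5), t=0.8114 (wall)
  → r_3 = 0.8114

ranges = [2.2880, 1.1800, 0.8114]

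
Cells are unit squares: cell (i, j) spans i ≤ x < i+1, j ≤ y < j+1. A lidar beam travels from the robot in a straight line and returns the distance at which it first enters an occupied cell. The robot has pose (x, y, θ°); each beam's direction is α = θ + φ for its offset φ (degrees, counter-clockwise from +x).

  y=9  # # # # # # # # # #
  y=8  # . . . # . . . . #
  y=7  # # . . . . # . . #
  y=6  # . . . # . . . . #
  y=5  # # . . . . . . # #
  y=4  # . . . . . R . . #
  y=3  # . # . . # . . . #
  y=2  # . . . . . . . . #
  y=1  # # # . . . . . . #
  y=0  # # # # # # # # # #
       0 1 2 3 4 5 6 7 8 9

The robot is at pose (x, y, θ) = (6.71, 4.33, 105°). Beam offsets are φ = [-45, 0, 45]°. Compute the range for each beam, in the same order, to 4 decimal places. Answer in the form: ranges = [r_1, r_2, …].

ranges = [4.5800, 4.8347, 5.4386]

beam 1: φ=-45°, α=60°
  cosα=0.5000 sinα=0.8660 | (6,4) | tMaxX 0.5800 tMaxY 0.7736 | tΔX 2.0000 tΔY 1.1547
    t=0.5800 [x] (7,4)
    t=0.7736 [y] (7,5)
    t=1.9283 [y] (7,6)
    t=2.5800 [x] (8,6)
    t=3.0831 [y] (8,7)
    t=4.2378 [y] (8,8)
    t=4.5800 [x] (9,8) — stop
  → r_1 = 4.5800
beam 2: φ=0°, α=105°
  cosα=-0.2588 sinα=0.9659 | (6,4) | tMaxX 2.7432 tMaxY 0.6936 | tΔX 3.8637 tΔY 1.0353
    t=0.6936 [y] (6,5)
    t=1.7289 [y] (6,6)
    t=2.7432 [x] (5,6)
    t=2.7642 [y] (5,7)
    t=3.7995 [y] (5,8)
    t=4.8347 [y] (5,9) — stop
  → r_2 = 4.8347
beam 3: φ=45°, α=150°
  cosα=-0.8660 sinα=0.5000 | (6,4) | tMaxX 0.8198 tMaxY 1.3400 | tΔX 1.1547 tΔY 2.0000
    t=0.8198 [x] (5,4)
    t=1.3400 [y] (5,5)
    t=1.9745 [x] (4,5)
    t=3.1292 [x] (3,5)
    t=3.3400 [y] (3,6)
    t=4.2839 [x] (2,6)
    t=5.3400 [y] (2,7)
    t=5.4386 [x] (1,7) — stop
  → r_3 = 5.4386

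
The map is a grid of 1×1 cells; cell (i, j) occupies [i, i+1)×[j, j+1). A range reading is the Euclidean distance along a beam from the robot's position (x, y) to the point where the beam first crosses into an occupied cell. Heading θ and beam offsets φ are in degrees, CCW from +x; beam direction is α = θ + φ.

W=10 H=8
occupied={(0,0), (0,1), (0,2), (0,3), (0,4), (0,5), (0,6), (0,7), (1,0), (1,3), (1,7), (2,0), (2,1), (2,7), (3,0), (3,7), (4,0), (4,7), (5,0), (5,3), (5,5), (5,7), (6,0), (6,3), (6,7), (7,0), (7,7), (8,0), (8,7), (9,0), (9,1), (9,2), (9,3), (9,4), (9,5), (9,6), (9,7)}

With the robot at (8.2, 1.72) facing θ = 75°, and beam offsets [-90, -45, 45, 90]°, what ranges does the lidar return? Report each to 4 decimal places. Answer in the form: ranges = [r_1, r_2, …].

ranges = [0.8282, 0.9238, 2.4000, 6.4187]

beam 1: φ=-90°, α=345°
  d=(0.9659,-0.2588)  start (8,1)  tX=0.8282 tY=2.7819  stride 1/|dx|=1.0353 1/|dy|=3.8637
    cross x-line → (9,1), t=0.8282 (wall)
  → r_1 = 0.8282
beam 2: φ=-45°, α=30°
  d=(0.8660,0.5000)  start (8,1)  tX=0.9238 tY=0.5600  stride 1/|dx|=1.1547 1/|dy|=2.0000
    cross y-line → (8,2), t=0.5600
    cross x-line → (9,2), t=0.9238 (wall)
  → r_2 = 0.9238
beam 3: φ=45°, α=120°
  d=(-0.5000,0.8660)  start (8,1)  tX=0.4000 tY=0.3233  stride 1/|dx|=2.0000 1/|dy|=1.1547
    cross y-line → (8,2), t=0.3233
    cross x-line → (7,2), t=0.4000
    cross y-line → (7,3), t=1.4780
    cross x-line → (6,3), t=2.4000 (wall)
  → r_3 = 2.4000
beam 4: φ=90°, α=165°
  d=(-0.9659,0.2588)  start (8,1)  tX=0.2071 tY=1.0818  stride 1/|dx|=1.0353 1/|dy|=3.8637
    cross x-line → (7,1), t=0.2071
    cross y-line → (7,2), t=1.0818
    cross x-line → (6,2), t=1.2423
    cross x-line → (5,2), t=2.2776
    cross x-line → (4,2), t=3.3129
    cross x-line → (3,2), t=4.3482
    cross y-line → (3,3), t=4.9455
    cross x-line → (2,3), t=5.3834
    cross x-line → (1,3), t=6.4187 (wall)
  → r_4 = 6.4187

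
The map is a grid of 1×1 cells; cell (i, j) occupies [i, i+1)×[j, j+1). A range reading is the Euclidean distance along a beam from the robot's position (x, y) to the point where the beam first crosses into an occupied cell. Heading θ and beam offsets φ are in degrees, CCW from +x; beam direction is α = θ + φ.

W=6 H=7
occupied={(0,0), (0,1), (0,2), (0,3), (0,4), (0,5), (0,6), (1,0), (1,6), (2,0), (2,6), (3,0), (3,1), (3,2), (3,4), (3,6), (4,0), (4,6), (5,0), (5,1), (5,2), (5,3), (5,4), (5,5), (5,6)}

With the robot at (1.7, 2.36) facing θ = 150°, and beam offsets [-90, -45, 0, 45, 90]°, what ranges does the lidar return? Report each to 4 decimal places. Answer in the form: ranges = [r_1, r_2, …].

ranges = [2.6000, 2.7046, 0.8083, 0.7247, 1.4000]

beam 1: φ=-90°, α=60°
  direction (0.5000, 0.8660); cell (1,2); t to first gridline: x 0.6000, y 0.7390 (then +2.0000 / +1.1547)
    (2,2) via x @ 0.6000
    (2,3) via y @ 0.7390
    (2,4) via y @ 1.8937
    (3,4) via x @ 2.6000  # hit
  → r_1 = 2.6000
beam 2: φ=-45°, α=105°
  direction (-0.2588, 0.9659); cell (1,2); t to first gridline: x 2.7046, y 0.6626 (then +3.8637 / +1.0353)
    (1,3) via y @ 0.6626
    (1,4) via y @ 1.6979
    (0,4) via x @ 2.7046  # hit
  → r_2 = 2.7046
beam 3: φ=0°, α=150°
  direction (-0.8660, 0.5000); cell (1,2); t to first gridline: x 0.8083, y 1.2800 (then +1.1547 / +2.0000)
    (0,2) via x @ 0.8083  # hit
  → r_3 = 0.8083
beam 4: φ=45°, α=195°
  direction (-0.9659, -0.2588); cell (1,2); t to first gridline: x 0.7247, y 1.3909 (then +1.0353 / +3.8637)
    (0,2) via x @ 0.7247  # hit
  → r_4 = 0.7247
beam 5: φ=90°, α=240°
  direction (-0.5000, -0.8660); cell (1,2); t to first gridline: x 1.4000, y 0.4157 (then +2.0000 / +1.1547)
    (1,1) via y @ 0.4157
    (0,1) via x @ 1.4000  # hit
  → r_5 = 1.4000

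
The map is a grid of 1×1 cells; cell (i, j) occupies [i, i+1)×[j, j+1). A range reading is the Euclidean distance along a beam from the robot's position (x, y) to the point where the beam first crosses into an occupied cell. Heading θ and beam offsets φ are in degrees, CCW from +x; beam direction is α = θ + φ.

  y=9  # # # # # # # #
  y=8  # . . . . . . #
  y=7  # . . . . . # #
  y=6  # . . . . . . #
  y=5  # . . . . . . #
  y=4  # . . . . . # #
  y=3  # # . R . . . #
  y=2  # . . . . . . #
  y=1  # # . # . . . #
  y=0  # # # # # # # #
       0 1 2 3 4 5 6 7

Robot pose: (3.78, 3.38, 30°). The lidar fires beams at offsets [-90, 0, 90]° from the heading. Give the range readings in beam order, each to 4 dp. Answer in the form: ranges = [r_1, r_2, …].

ranges = [2.7482, 2.5634, 5.5600]

beam 1: φ=-90°, α=300°
  cosα=0.5000 sinα=-0.8660 | (3,3) | tMaxX 0.4400 tMaxY 0.4388 | tΔX 2.0000 tΔY 1.1547
    t=0.4388 [y] (3,2)
    t=0.4400 [x] (4,2)
    t=1.5935 [y] (4,1)
    t=2.4400 [x] (5,1)
    t=2.7482 [y] (5,0) — stop
  → r_1 = 2.7482
beam 2: φ=0°, α=30°
  cosα=0.8660 sinα=0.5000 | (3,3) | tMaxX 0.2540 tMaxY 1.2400 | tΔX 1.1547 tΔY 2.0000
    t=0.2540 [x] (4,3)
    t=1.2400 [y] (4,4)
    t=1.4087 [x] (5,4)
    t=2.5634 [x] (6,4) — stop
  → r_2 = 2.5634
beam 3: φ=90°, α=120°
  cosα=-0.5000 sinα=0.8660 | (3,3) | tMaxX 1.5600 tMaxY 0.7159 | tΔX 2.0000 tΔY 1.1547
    t=0.7159 [y] (3,4)
    t=1.5600 [x] (2,4)
    t=1.8706 [y] (2,5)
    t=3.0253 [y] (2,6)
    t=3.5600 [x] (1,6)
    t=4.1800 [y] (1,7)
    t=5.3347 [y] (1,8)
    t=5.5600 [x] (0,8) — stop
  → r_3 = 5.5600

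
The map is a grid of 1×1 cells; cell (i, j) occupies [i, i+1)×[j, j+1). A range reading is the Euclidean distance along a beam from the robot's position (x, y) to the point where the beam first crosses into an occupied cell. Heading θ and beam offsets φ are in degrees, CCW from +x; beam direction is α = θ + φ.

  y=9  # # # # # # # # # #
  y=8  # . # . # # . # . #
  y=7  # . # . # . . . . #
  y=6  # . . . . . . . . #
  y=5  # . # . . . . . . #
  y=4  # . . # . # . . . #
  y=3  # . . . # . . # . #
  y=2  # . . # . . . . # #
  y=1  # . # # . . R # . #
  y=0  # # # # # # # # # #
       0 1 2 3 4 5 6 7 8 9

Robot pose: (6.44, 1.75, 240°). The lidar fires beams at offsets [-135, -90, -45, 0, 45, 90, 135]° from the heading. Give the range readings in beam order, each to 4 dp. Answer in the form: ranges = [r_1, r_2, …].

beam 1: φ=-135°, α=105°
  d=(-0.2588,0.9659)  start (6,1)  tX=1.7000 tY=0.2588  stride 1/|dx|=3.8637 1/|dy|=1.0353
    cross y-line → (6,2), t=0.2588
    cross y-line → (6,3), t=1.2941
    cross x-line → (5,3), t=1.7000
    cross y-line → (5,4), t=2.3294 (wall)
  → r_1 = 2.3294
beam 2: φ=-90°, α=150°
  d=(-0.8660,0.5000)  start (6,1)  tX=0.5081 tY=0.5000  stride 1/|dx|=1.1547 1/|dy|=2.0000
    cross y-line → (6,2), t=0.5000
    cross x-line → (5,2), t=0.5081
    cross x-line → (4,2), t=1.6628
    cross y-line → (4,3), t=2.5000 (wall)
  → r_2 = 2.5000
beam 3: φ=-45°, α=195°
  d=(-0.9659,-0.2588)  start (6,1)  tX=0.4555 tY=2.8978  stride 1/|dx|=1.0353 1/|dy|=3.8637
    cross x-line → (5,1), t=0.4555
    cross x-line → (4,1), t=1.4908
    cross x-line → (3,1), t=2.5261 (wall)
  → r_3 = 2.5261
beam 4: φ=0°, α=240°
  d=(-0.5000,-0.8660)  start (6,1)  tX=0.8800 tY=0.8660  stride 1/|dx|=2.0000 1/|dy|=1.1547
    cross y-line → (6,0), t=0.8660 (wall)
  → r_4 = 0.8660
beam 5: φ=45°, α=285°
  d=(0.2588,-0.9659)  start (6,1)  tX=2.1637 tY=0.7765  stride 1/|dx|=3.8637 1/|dy|=1.0353
    cross y-line → (6,0), t=0.7765 (wall)
  → r_5 = 0.7765
beam 6: φ=90°, α=330°
  d=(0.8660,-0.5000)  start (6,1)  tX=0.6466 tY=1.5000  stride 1/|dx|=1.1547 1/|dy|=2.0000
    cross x-line → (7,1), t=0.6466 (wall)
  → r_6 = 0.6466
beam 7: φ=135°, α=15°
  d=(0.9659,0.2588)  start (6,1)  tX=0.5798 tY=0.9659  stride 1/|dx|=1.0353 1/|dy|=3.8637
    cross x-line → (7,1), t=0.5798 (wall)
  → r_7 = 0.5798

ranges = [2.3294, 2.5000, 2.5261, 0.8660, 0.7765, 0.6466, 0.5798]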